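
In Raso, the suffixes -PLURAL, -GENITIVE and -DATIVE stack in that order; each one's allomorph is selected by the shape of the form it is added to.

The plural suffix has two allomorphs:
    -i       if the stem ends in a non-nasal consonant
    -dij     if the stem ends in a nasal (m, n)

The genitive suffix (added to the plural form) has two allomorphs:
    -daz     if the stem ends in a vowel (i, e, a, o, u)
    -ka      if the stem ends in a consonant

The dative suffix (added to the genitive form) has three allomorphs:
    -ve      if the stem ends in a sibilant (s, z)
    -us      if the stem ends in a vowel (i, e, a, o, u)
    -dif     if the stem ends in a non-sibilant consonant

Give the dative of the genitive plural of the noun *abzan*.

Since the final consonant of *abzan* is /n/ (a nasal), it takes -dij, giving *abzandij*.
The plural form *abzandij*: final sound = /j/, a consonant → -ka → *abzandijka*.
The genitive form *abzandijka* — final sound /a/ (a vowel) → -us → *abzandijkaus*.

abzandijkaus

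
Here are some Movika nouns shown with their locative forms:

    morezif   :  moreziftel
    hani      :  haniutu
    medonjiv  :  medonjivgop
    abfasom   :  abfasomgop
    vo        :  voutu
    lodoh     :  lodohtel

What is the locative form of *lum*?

lumgop

The alternation tracks the final sound of the stem — -tel when the stem ends in a voiceless consonant (*morezif*, *lodoh*); -gop when the stem ends in a voiced consonant (*medonjiv*, *abfasom*); -utu when the stem ends in a vowel (*hani*, *vo*).
*lum* — final sound /m/ (a voiced consonant) → -gop → *lumgop*.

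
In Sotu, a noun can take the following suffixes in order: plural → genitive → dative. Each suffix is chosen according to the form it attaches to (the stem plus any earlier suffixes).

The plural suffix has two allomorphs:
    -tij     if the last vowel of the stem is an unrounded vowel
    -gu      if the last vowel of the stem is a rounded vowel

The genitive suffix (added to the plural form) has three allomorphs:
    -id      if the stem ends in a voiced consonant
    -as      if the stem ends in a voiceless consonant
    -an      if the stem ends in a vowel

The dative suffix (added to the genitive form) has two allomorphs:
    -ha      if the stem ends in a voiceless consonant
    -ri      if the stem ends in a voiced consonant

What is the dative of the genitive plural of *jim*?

jimtijidri

The last vowel of *jim* is /i/, which is an unrounded vowel, so the plural suffix is -tij, giving *jimtij*.
The plural form *jimtij* — final sound /j/ (a voiced consonant) → -id → *jimtijid*.
The genitive form *jimtijid*: final consonant = /d/, voiced → -ri → *jimtijidri*.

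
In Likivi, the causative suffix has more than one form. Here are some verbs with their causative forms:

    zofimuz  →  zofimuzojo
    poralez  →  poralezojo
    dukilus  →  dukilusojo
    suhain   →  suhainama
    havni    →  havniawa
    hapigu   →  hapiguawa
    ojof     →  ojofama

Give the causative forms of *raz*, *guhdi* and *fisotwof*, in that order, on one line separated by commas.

razojo, guhdiawa, fisotwofama

The pattern is sibilance of the final sound: -ojo when the stem ends in a sibilant (*zofimuz*, *poralez*, *dukilus*); -ama when the stem ends in a non-sibilant consonant (*suhain*, *ojof*); -awa when the stem ends in a vowel (*havni*, *hapigu*).
*raz*: final sound = /z/, a sibilant → -ojo → *razojo*.
The final sound of *guhdi* is /i/, which is a vowel, so the suffix is -awa, giving *guhdiawa*.
Since the final sound of *fisotwof* is /f/ (a non-sibilant consonant), it takes -ama, giving *fisotwofama*.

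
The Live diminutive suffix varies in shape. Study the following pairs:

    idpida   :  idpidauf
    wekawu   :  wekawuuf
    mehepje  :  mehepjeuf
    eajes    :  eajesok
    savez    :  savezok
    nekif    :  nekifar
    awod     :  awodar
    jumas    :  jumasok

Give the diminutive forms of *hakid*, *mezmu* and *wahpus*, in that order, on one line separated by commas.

The suffix is conditioned by the final sound: -ok when the stem ends in a sibilant (*eajes*, *savez*, *jumas*); -ar when the stem ends in a non-sibilant consonant (*nekif*, *awod*); -uf when the stem ends in a vowel (*idpida*, *wekawu*, *mehepje*).
*hakid* — final sound /d/ (a non-sibilant consonant) → -ar → *hakidar*.
*mezmu*: final sound = /u/, a vowel → -uf → *mezmuuf*.
*wahpus* — final sound /s/ (a sibilant) → -ok → *wahpusok*.

hakidar, mezmuuf, wahpusok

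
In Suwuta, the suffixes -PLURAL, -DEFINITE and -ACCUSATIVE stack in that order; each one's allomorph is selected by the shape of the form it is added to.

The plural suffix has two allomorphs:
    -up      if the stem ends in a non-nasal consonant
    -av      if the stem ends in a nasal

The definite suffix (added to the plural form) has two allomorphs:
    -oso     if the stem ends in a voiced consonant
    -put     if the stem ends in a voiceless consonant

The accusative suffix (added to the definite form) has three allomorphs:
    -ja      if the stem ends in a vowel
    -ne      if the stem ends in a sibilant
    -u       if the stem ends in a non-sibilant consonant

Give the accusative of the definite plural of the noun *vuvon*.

vuvonavosoja

*vuvon* — final consonant /n/ (a nasal) → -av → *vuvonav*.
Since the final consonant of the plural form *vuvonav* is /v/ (voiced), it takes -oso, giving *vuvonavoso*.
Since the final sound of the definite form *vuvonavoso* is /o/ (a vowel), it takes -ja, giving *vuvonavosoja*.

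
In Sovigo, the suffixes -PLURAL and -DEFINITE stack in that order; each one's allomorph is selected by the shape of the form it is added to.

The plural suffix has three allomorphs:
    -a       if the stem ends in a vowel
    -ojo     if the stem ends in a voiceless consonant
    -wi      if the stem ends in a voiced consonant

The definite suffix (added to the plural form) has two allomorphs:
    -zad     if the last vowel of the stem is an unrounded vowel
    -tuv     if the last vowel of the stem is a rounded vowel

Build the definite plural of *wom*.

womwizad

The final sound of *wom* is /m/, which is a voiced consonant, so the plural suffix is -wi, giving *womwi*.
The plural form *womwi*: last vowel = /i/, an unrounded vowel → -zad → *womwizad*.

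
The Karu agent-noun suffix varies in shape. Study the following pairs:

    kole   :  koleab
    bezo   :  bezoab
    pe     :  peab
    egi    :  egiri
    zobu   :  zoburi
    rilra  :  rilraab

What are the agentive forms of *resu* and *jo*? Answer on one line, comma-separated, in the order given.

resuri, joab

Looking at the last vowel of each stem: -ri when the last vowel of the stem is a high vowel (*egi*, *zobu*); -ab when the last vowel of the stem is a non-high vowel (*kole*, *bezo*, *pe*, *rilra*).
Since the last vowel of *resu* is /u/ (a high vowel), it takes -ri, giving *resuri*.
The last vowel of *jo* is /o/, which is a non-high vowel, so the suffix is -ab, giving *joab*.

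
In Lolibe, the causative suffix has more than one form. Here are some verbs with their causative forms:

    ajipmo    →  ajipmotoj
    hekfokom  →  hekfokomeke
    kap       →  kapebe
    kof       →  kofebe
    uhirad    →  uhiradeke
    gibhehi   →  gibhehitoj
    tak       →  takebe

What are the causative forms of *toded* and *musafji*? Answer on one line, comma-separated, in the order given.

todedeke, musafjitoj

The alternation tracks the final sound of the stem — -ebe when the stem ends in a voiceless consonant (*kap*, *kof*, *tak*); -eke when the stem ends in a voiced consonant (*hekfokom*, *uhirad*); -toj when the stem ends in a vowel (*ajipmo*, *gibhehi*).
Since the final sound of *toded* is /d/ (a voiced consonant), it takes -eke, giving *todedeke*.
Since the final sound of *musafji* is /i/ (a vowel), it takes -toj, giving *musafjitoj*.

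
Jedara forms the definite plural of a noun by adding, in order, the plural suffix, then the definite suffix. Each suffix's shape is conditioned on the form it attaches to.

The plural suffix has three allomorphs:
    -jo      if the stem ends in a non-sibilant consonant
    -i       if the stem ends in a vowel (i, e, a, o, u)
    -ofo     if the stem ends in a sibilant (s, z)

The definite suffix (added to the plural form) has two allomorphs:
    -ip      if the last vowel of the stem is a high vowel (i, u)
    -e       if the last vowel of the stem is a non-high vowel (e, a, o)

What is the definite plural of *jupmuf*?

jupmufjoe

The final sound of *jupmuf* is /f/, which is a non-sibilant consonant, so the plural suffix is -jo, giving *jupmufjo*.
The last vowel of the plural form *jupmufjo* is /o/, which is a non-high vowel, so the definite suffix is -e, giving *jupmufjoe*.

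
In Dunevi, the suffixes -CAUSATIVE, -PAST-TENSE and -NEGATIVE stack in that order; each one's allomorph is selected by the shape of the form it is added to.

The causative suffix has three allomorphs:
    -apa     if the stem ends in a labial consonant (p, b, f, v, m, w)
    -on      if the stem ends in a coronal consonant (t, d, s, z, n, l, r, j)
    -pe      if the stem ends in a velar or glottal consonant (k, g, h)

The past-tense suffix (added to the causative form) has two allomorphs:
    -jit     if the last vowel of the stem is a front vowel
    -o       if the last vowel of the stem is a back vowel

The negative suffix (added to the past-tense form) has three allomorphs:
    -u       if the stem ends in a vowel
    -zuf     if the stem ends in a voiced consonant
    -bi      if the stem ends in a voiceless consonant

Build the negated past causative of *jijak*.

jijakpejitbi

*jijak*: final consonant = /k/, velar/glottal → -pe → *jijakpe*.
The causative form *jijakpe*: last vowel = /e/, a front vowel → -jit → *jijakpejit*.
Since the final sound of the past-tense form *jijakpejit* is /t/ (a voiceless consonant), it takes -bi, giving *jijakpejitbi*.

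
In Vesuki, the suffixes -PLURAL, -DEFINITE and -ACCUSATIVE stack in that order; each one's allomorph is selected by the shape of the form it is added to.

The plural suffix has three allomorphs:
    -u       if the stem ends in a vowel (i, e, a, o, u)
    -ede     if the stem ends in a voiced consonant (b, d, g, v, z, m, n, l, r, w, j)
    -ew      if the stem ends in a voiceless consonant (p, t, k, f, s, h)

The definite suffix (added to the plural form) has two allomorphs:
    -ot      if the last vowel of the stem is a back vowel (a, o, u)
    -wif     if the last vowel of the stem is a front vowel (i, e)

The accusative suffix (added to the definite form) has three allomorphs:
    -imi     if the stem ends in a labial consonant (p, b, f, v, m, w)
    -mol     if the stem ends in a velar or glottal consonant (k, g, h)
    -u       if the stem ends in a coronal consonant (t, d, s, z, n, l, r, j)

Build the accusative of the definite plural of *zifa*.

zifauotu

Since the final sound of *zifa* is /a/ (a vowel), it takes -u, giving *zifau*.
Since the last vowel of the plural form *zifau* is /u/ (a back vowel), it takes -ot, giving *zifauot*.
The definite form *zifauot* — final consonant /t/ (coronal) → -u → *zifauotu*.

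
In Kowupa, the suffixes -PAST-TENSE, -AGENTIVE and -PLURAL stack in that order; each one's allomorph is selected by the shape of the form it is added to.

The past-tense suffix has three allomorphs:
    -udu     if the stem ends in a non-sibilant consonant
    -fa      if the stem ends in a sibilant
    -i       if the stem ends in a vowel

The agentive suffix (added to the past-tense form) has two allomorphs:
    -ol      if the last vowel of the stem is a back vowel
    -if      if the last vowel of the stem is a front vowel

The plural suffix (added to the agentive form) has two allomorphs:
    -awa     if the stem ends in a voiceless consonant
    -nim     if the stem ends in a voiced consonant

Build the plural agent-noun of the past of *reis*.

reisfaolnim

*reis* — final sound /s/ (a sibilant) → -fa → *reisfa*.
The last vowel of the past-tense form *reisfa* is /a/, which is a back vowel, so the agentive suffix is -ol, giving *reisfaol*.
The agentive form *reisfaol*: final consonant = /l/, voiced → -nim → *reisfaolnim*.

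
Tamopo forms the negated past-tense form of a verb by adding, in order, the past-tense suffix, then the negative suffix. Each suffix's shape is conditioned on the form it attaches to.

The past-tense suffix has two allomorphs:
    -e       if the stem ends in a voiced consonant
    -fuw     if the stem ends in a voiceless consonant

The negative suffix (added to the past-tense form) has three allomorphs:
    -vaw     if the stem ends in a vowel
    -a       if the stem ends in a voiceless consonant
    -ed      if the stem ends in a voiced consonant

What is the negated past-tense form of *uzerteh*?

The final consonant of *uzerteh* is /h/, which is voiceless, so the past-tense suffix is -fuw, giving *uzertehfuw*.
The past-tense form *uzertehfuw*: final sound = /w/, a voiced consonant → -ed → *uzertehfuwed*.

uzertehfuwed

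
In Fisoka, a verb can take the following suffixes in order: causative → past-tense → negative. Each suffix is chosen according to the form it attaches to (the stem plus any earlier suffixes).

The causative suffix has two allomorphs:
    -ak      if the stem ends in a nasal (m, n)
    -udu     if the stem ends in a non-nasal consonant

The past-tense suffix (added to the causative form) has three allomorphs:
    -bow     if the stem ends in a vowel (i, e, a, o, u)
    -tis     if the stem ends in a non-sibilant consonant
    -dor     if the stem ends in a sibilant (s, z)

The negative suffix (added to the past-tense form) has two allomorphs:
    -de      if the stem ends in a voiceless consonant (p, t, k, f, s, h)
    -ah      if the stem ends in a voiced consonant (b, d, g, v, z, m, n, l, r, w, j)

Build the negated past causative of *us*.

usudubowah

The final consonant of *us* is /s/, which is non-nasal, so the causative suffix is -udu, giving *usudu*.
The causative form *usudu*: final sound = /u/, a vowel → -bow → *usudubow*.
Since the final consonant of the past-tense form *usudubow* is /w/ (voiced), it takes -ah, giving *usudubowah*.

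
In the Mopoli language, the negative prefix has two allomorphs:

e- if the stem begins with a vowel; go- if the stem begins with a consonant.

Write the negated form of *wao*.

gowao

*wao* — first sound /w/ (a consonant) → go- → *gowao*.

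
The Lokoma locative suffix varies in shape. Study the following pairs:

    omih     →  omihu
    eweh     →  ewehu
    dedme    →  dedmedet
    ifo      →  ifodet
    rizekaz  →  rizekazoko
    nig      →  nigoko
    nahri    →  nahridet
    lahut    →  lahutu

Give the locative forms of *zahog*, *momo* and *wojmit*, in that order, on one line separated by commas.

zahogoko, momodet, wojmitu

The pattern is voicing of the final sound: -u when the stem ends in a voiceless consonant (*omih*, *eweh*, *lahut*); -oko when the stem ends in a voiced consonant (*rizekaz*, *nig*); -det when the stem ends in a vowel (*dedme*, *ifo*, *nahri*).
Since the final sound of *zahog* is /g/ (a voiced consonant), it takes -oko, giving *zahogoko*.
*momo*: final sound = /o/, a vowel → -det → *momodet*.
*wojmit* — final sound /t/ (a voiceless consonant) → -u → *wojmitu*.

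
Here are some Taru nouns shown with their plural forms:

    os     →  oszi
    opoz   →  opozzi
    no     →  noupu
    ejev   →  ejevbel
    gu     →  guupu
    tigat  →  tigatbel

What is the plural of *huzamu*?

huzamuupu

Looking at the final sound of each stem: -zi when the stem ends in a sibilant (*os*, *opoz*); -bel when the stem ends in a non-sibilant consonant (*ejev*, *tigat*); -upu when the stem ends in a vowel (*no*, *gu*).
*huzamu* — final sound /u/ (a vowel) → -upu → *huzamuupu*.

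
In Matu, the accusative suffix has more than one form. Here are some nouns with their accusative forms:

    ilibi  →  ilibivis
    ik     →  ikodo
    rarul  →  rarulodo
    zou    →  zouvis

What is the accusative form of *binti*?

bintivis

The pattern is consonant vs. vowel: -odo when the stem ends in a consonant (*ik*, *rarul*); -vis when the stem ends in a vowel (*ilibi*, *zou*).
The final sound of *binti* is /i/, which is a vowel, so the suffix is -vis, giving *bintivis*.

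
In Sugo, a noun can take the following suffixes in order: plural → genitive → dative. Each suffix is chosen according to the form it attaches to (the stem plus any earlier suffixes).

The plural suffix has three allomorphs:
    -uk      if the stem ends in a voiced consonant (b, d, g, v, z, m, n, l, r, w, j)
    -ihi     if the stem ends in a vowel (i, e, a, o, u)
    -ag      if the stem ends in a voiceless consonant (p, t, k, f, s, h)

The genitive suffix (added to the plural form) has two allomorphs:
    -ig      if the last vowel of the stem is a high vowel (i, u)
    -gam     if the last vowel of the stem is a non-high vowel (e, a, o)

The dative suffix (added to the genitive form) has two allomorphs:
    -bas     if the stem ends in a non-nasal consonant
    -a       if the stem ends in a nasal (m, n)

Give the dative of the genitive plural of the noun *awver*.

awverukigbas

*awver*: final sound = /r/, a voiced consonant → -uk → *awveruk*.
The last vowel of the plural form *awveruk* is /u/, which is a high vowel, so the genitive suffix is -ig, giving *awverukig*.
Since the final consonant of the genitive form *awverukig* is /g/ (non-nasal), it takes -bas, giving *awverukigbas*.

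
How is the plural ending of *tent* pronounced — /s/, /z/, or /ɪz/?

The stem *tent* ends in a voiceless non-sibilant consonant.
The plural suffix surfaces as /ɪz/ after sibilants, /s/ after other voiceless consonants, and /z/ after other voiced sounds.
So the plural -s on *tent* is pronounced /s/.

/s/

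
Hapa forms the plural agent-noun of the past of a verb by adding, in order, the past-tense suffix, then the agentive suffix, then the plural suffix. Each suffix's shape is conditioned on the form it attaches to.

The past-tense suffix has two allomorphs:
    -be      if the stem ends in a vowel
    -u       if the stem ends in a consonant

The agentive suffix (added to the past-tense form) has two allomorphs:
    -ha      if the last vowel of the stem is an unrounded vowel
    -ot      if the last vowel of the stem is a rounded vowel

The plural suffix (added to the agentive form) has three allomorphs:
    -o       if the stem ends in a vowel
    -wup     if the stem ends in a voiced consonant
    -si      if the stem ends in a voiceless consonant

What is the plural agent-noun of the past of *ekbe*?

ekbebehao

*ekbe* — final sound /e/ (a vowel) → -be → *ekbebe*.
The last vowel of the past-tense form *ekbebe* is /e/, which is an unrounded vowel, so the agentive suffix is -ha, giving *ekbebeha*.
Since the final sound of the agentive form *ekbebeha* is /a/ (a vowel), it takes -o, giving *ekbebehao*.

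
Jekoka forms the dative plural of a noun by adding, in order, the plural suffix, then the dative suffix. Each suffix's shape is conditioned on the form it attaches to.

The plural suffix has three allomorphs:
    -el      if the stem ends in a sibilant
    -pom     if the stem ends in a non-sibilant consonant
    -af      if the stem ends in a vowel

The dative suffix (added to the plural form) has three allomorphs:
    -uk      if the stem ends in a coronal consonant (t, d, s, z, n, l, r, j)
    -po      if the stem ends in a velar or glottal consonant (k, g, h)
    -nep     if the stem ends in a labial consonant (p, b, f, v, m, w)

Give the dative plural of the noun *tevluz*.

tevluzeluk

*tevluz*: final sound = /z/, a sibilant → -el → *tevluzel*.
Since the final consonant of the plural form *tevluzel* is /l/ (coronal), it takes -uk, giving *tevluzeluk*.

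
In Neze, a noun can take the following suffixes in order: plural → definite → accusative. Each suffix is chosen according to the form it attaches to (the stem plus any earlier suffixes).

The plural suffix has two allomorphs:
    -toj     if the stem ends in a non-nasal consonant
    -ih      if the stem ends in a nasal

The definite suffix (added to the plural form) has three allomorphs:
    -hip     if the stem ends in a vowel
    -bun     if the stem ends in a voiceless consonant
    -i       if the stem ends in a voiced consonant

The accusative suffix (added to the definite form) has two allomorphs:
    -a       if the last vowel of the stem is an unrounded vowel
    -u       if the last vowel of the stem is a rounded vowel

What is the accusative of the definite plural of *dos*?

dostojia

The final consonant of *dos* is /s/, which is non-nasal, so the plural suffix is -toj, giving *dostoj*.
The plural form *dostoj* — final sound /j/ (a voiced consonant) → -i → *dostoji*.
The definite form *dostoji* — last vowel /i/ (an unrounded vowel) → -a → *dostojia*.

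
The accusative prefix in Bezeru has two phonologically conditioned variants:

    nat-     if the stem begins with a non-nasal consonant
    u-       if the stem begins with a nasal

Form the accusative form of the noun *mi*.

umi

*mi*: first consonant = /m/, a nasal → u- → *umi*.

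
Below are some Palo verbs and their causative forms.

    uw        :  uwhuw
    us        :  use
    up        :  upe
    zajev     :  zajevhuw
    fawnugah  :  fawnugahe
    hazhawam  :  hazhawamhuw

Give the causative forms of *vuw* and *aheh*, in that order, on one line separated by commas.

vuwhuw, ahehe

Looking at the final consonant of each stem: -e when the stem ends in a voiceless consonant (*us*, *up*, *fawnugah*); -huw when the stem ends in a voiced consonant (*uw*, *zajev*, *hazhawam*).
*vuw*: final consonant = /w/, voiced → -huw → *vuwhuw*.
*aheh*: final consonant = /h/, voiceless → -e → *ahehe*.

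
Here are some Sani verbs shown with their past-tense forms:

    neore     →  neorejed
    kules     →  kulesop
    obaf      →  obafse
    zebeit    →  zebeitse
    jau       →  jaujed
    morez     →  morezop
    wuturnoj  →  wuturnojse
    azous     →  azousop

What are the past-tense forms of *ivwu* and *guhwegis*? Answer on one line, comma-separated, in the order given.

ivwujed, guhwegisop

The alternation tracks the final sound of the stem — -op when the stem ends in a sibilant (*kules*, *morez*, *azous*); -se when the stem ends in a non-sibilant consonant (*obaf*, *zebeit*, *wuturnoj*); -jed when the stem ends in a vowel (*neore*, *jau*).
*ivwu*: final sound = /u/, a vowel → -jed → *ivwujed*.
*guhwegis*: final sound = /s/, a sibilant → -op → *guhwegisop*.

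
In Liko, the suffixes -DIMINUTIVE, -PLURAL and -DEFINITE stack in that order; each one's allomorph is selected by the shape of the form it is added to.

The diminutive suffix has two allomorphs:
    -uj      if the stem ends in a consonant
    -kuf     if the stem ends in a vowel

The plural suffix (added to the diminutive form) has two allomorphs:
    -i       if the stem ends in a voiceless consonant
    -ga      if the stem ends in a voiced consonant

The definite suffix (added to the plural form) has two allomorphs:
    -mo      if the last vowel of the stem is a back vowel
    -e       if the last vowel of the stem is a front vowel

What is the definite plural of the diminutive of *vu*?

vukufie

The final sound of *vu* is /u/, which is a vowel, so the diminutive suffix is -kuf, giving *vukuf*.
The diminutive form *vukuf* — final consonant /f/ (voiceless) → -i → *vukufi*.
The plural form *vukufi* — last vowel /i/ (a front vowel) → -e → *vukufie*.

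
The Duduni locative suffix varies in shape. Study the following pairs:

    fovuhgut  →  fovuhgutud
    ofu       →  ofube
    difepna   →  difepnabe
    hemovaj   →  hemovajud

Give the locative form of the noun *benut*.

benutud

Looking at the final sound of each stem: -ud when the stem ends in a consonant (*fovuhgut*, *hemovaj*); -be when the stem ends in a vowel (*ofu*, *difepna*).
*benut* — final sound /t/ (a consonant) → -ud → *benutud*.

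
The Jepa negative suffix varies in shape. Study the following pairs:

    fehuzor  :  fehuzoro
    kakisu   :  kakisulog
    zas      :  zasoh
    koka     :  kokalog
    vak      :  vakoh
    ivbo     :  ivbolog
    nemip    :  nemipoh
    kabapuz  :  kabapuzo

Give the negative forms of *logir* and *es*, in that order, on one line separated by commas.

The suffix is conditioned by the final sound: -oh when the stem ends in a voiceless consonant (*zas*, *vak*, *nemip*); -o when the stem ends in a voiced consonant (*fehuzor*, *kabapuz*); -log when the stem ends in a vowel (*kakisu*, *koka*, *ivbo*).
*logir*: final sound = /r/, a voiced consonant → -o → *logiro*.
The final sound of *es* is /s/, which is a voiceless consonant, so the suffix is -oh, giving *esoh*.

logiro, esoh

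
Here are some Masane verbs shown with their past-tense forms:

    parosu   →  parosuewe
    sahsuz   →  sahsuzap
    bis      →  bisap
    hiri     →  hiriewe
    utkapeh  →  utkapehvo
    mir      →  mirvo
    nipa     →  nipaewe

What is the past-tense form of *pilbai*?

The alternation tracks the final sound of the stem — -ap when the stem ends in a sibilant (*sahsuz*, *bis*); -vo when the stem ends in a non-sibilant consonant (*utkapeh*, *mir*); -ewe when the stem ends in a vowel (*parosu*, *hiri*, *nipa*).
*pilbai* — final sound /i/ (a vowel) → -ewe → *pilbaiewe*.

pilbaiewe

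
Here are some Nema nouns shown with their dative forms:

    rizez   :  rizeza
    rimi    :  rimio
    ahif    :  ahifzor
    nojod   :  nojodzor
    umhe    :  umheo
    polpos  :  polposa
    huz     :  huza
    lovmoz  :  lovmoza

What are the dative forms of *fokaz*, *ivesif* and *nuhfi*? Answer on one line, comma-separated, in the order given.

Looking at the final sound of each stem: -a when the stem ends in a sibilant (*rizez*, *polpos*, *huz*, *lovmoz*); -zor when the stem ends in a non-sibilant consonant (*ahif*, *nojod*); -o when the stem ends in a vowel (*rimi*, *umhe*).
*fokaz*: final sound = /z/, a sibilant → -a → *fokaza*.
Since the final sound of *ivesif* is /f/ (a non-sibilant consonant), it takes -zor, giving *ivesifzor*.
*nuhfi* — final sound /i/ (a vowel) → -o → *nuhfio*.

fokaza, ivesifzor, nuhfio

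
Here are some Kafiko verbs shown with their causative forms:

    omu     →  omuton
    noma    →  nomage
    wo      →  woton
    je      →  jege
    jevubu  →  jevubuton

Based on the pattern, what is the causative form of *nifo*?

The pattern is rounding harmony: -ton when the last vowel of the stem is a rounded vowel (*omu*, *wo*, *jevubu*); -ge when the last vowel of the stem is an unrounded vowel (*noma*, *je*).
Since the last vowel of *nifo* is /o/ (a rounded vowel), it takes -ton, giving *nifoton*.

nifoton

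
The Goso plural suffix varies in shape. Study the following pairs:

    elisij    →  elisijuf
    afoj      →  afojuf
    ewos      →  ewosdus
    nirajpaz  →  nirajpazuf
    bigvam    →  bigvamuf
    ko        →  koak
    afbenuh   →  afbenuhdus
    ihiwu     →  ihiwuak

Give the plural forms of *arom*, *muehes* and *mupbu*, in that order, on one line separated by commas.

Looking at the final sound of each stem: -dus when the stem ends in a voiceless consonant (*ewos*, *afbenuh*); -uf when the stem ends in a voiced consonant (*elisij*, *afoj*, *nirajpaz*, *bigvam*); -ak when the stem ends in a vowel (*ko*, *ihiwu*).
*arom* — final sound /m/ (a voiced consonant) → -uf → *aromuf*.
*muehes* — final sound /s/ (a voiceless consonant) → -dus → *muehesdus*.
*mupbu* — final sound /u/ (a vowel) → -ak → *mupbuak*.

aromuf, muehesdus, mupbuak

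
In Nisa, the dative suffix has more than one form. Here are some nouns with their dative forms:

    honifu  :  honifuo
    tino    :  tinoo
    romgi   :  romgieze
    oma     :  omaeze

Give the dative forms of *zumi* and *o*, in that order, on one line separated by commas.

zumieze, oo

The suffix is conditioned by the last vowel: -o when the last vowel of the stem is a rounded vowel (*honifu*, *tino*); -eze when the last vowel of the stem is an unrounded vowel (*romgi*, *oma*).
The last vowel of *zumi* is /i/, which is an unrounded vowel, so the suffix is -eze, giving *zumieze*.
Since the last vowel of *o* is /o/ (a rounded vowel), it takes -o, giving *oo*.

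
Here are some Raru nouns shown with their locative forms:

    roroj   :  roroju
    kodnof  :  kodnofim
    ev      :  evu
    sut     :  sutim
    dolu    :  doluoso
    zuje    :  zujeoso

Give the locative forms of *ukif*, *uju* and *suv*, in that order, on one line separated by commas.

The pattern is voicing of the final sound: -im when the stem ends in a voiceless consonant (*kodnof*, *sut*); -u when the stem ends in a voiced consonant (*roroj*, *ev*); -oso when the stem ends in a vowel (*dolu*, *zuje*).
The final sound of *ukif* is /f/, which is a voiceless consonant, so the suffix is -im, giving *ukifim*.
Since the final sound of *uju* is /u/ (a vowel), it takes -oso, giving *ujuoso*.
The final sound of *suv* is /v/, which is a voiced consonant, so the suffix is -u, giving *suvu*.

ukifim, ujuoso, suvu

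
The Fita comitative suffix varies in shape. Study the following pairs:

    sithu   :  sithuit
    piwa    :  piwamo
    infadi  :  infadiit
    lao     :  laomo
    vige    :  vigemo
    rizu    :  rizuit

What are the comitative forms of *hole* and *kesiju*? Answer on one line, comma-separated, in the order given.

holemo, kesijuit

The suffix is conditioned by the last vowel: -it when the last vowel of the stem is a high vowel (*sithu*, *infadi*, *rizu*); -mo when the last vowel of the stem is a non-high vowel (*piwa*, *lao*, *vige*).
*hole* — last vowel /e/ (a non-high vowel) → -mo → *holemo*.
Since the last vowel of *kesiju* is /u/ (a high vowel), it takes -it, giving *kesijuit*.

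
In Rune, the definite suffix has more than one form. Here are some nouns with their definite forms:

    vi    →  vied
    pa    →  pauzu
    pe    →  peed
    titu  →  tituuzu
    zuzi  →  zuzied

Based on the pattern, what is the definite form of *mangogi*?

The suffix is conditioned by the last vowel: -ed when the last vowel of the stem is a front vowel (*vi*, *pe*, *zuzi*); -uzu when the last vowel of the stem is a back vowel (*pa*, *titu*).
*mangogi* — last vowel /i/ (a front vowel) → -ed → *mangogied*.

mangogied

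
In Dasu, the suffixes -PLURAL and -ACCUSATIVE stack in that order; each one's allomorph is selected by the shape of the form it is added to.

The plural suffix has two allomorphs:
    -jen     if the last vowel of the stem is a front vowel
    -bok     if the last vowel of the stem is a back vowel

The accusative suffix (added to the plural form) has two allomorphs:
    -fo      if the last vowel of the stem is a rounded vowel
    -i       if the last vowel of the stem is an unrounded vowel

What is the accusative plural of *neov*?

*neov*: last vowel = /o/, a back vowel → -bok → *neovbok*.
The last vowel of the plural form *neovbok* is /o/, which is a rounded vowel, so the accusative suffix is -fo, giving *neovbokfo*.

neovbokfo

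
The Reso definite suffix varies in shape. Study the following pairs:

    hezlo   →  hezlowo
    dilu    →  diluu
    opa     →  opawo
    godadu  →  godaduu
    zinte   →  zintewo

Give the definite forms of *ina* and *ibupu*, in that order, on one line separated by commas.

Looking at the last vowel of each stem: -u when the last vowel of the stem is a high vowel (*dilu*, *godadu*); -wo when the last vowel of the stem is a non-high vowel (*hezlo*, *opa*, *zinte*).
Since the last vowel of *ina* is /a/ (a non-high vowel), it takes -wo, giving *inawo*.
The last vowel of *ibupu* is /u/, which is a high vowel, so the suffix is -u, giving *ibupuu*.

inawo, ibupuu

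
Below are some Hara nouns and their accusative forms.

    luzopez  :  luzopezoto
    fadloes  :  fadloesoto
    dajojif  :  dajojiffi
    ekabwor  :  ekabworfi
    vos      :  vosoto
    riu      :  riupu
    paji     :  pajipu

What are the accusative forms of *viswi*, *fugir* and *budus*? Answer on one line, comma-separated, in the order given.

viswipu, fugirfi, budusoto

The suffix is conditioned by the final sound: -oto when the stem ends in a sibilant (*luzopez*, *fadloes*, *vos*); -fi when the stem ends in a non-sibilant consonant (*dajojif*, *ekabwor*); -pu when the stem ends in a vowel (*riu*, *paji*).
The final sound of *viswi* is /i/, which is a vowel, so the suffix is -pu, giving *viswipu*.
*fugir*: final sound = /r/, a non-sibilant consonant → -fi → *fugirfi*.
The final sound of *budus* is /s/, which is a sibilant, so the suffix is -oto, giving *budusoto*.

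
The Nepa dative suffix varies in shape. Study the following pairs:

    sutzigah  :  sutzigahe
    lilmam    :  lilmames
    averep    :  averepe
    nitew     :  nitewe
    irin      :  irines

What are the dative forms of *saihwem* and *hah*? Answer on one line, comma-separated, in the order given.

The alternation tracks the final consonant of the stem — -es when the stem ends in a nasal (*lilmam*, *irin*); -e when the stem ends in a non-nasal consonant (*sutzigah*, *averep*, *nitew*).
*saihwem* — final consonant /m/ (a nasal) → -es → *saihwemes*.
*hah* — final consonant /h/ (non-nasal) → -e → *hahe*.

saihwemes, hahe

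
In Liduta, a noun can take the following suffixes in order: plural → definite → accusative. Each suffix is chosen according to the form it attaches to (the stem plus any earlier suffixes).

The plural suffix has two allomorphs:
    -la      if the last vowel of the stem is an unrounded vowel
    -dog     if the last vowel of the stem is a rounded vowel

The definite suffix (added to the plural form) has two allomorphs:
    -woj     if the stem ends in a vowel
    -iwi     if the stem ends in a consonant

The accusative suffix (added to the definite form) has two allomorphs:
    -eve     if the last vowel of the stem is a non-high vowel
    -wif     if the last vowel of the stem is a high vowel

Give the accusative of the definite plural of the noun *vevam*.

*vevam*: last vowel = /a/, an unrounded vowel → -la → *vevamla*.
The plural form *vevamla*: final sound = /a/, a vowel → -woj → *vevamlawoj*.
The last vowel of the definite form *vevamlawoj* is /o/, which is a non-high vowel, so the accusative suffix is -eve, giving *vevamlawojeve*.

vevamlawojeve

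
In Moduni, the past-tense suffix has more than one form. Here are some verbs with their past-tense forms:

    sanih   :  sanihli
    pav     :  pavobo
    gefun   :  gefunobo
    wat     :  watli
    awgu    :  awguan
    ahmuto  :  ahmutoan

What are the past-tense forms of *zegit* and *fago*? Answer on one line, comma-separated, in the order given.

zegitli, fagoan

The alternation tracks the final sound of the stem — -li when the stem ends in a voiceless consonant (*sanih*, *wat*); -obo when the stem ends in a voiced consonant (*pav*, *gefun*); -an when the stem ends in a vowel (*awgu*, *ahmuto*).
The final sound of *zegit* is /t/, which is a voiceless consonant, so the suffix is -li, giving *zegitli*.
*fago* — final sound /o/ (a vowel) → -an → *fagoan*.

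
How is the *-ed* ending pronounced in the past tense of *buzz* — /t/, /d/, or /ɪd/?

The stem *buzz* ends in a voiced sound other than /d/.
The -ed suffix is realized as /ɪd/ after /t, d/; as /t/ after other voiceless consonants; and as /d/ after other voiced sounds.
So -ed on *buzz* is pronounced /d/.

/d/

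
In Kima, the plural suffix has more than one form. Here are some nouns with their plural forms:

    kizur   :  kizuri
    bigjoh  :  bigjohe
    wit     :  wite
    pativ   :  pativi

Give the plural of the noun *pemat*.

The alternation tracks the final consonant of the stem — -e when the stem ends in a voiceless consonant (*bigjoh*, *wit*); -i when the stem ends in a voiced consonant (*kizur*, *pativ*).
The final consonant of *pemat* is /t/, which is voiceless, so the suffix is -e, giving *pemate*.

pemate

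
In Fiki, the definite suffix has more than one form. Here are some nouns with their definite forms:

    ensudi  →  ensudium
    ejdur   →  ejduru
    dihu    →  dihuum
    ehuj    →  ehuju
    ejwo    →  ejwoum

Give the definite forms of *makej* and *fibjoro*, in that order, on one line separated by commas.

makeju, fibjoroum

Looking at the final sound of each stem: -u when the stem ends in a consonant (*ejdur*, *ehuj*); -um when the stem ends in a vowel (*ensudi*, *dihu*, *ejwo*).
The final sound of *makej* is /j/, which is a consonant, so the suffix is -u, giving *makeju*.
Since the final sound of *fibjoro* is /o/ (a vowel), it takes -um, giving *fibjoroum*.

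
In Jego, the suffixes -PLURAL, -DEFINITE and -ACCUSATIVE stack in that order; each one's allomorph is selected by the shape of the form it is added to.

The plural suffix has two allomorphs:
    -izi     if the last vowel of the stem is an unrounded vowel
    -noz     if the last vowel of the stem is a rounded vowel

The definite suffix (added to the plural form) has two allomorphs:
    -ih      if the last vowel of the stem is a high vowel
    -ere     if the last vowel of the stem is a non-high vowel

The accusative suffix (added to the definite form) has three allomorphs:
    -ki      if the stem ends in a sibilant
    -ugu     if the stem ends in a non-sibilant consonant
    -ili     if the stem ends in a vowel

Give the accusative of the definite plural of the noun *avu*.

Since the last vowel of *avu* is /u/ (a rounded vowel), it takes -noz, giving *avunoz*.
The plural form *avunoz*: last vowel = /o/, a non-high vowel → -ere → *avunozere*.
Since the final sound of the definite form *avunozere* is /e/ (a vowel), it takes -ili, giving *avunozereili*.

avunozereili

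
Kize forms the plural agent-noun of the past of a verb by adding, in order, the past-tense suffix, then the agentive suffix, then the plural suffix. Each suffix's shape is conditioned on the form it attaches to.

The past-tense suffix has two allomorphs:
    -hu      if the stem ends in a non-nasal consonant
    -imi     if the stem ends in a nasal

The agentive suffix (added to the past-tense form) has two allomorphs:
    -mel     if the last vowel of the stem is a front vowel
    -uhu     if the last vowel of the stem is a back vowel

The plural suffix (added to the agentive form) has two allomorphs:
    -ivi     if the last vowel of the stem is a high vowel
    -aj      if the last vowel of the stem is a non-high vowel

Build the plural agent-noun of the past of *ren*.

The final consonant of *ren* is /n/, which is a nasal, so the past-tense suffix is -imi, giving *renimi*.
The last vowel of the past-tense form *renimi* is /i/, which is a front vowel, so the agentive suffix is -mel, giving *renimimel*.
Since the last vowel of the agentive form *renimimel* is /e/ (a non-high vowel), it takes -aj, giving *renimimelaj*.

renimimelaj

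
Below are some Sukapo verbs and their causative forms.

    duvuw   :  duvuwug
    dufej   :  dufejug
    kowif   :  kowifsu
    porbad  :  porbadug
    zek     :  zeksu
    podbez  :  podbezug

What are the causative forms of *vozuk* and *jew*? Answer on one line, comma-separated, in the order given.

The suffix is conditioned by the final consonant: -su when the stem ends in a voiceless consonant (*kowif*, *zek*); -ug when the stem ends in a voiced consonant (*duvuw*, *dufej*, *porbad*, *podbez*).
*vozuk* — final consonant /k/ (voiceless) → -su → *vozuksu*.
*jew*: final consonant = /w/, voiced → -ug → *jewug*.

vozuksu, jewug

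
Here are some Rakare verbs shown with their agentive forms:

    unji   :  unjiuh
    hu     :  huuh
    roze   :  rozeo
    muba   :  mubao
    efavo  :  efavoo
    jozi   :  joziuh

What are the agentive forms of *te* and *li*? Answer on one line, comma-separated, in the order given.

Looking at the last vowel of each stem: -uh when the last vowel of the stem is a high vowel (*unji*, *hu*, *jozi*); -o when the last vowel of the stem is a non-high vowel (*roze*, *muba*, *efavo*).
*te* — last vowel /e/ (a non-high vowel) → -o → *teo*.
Since the last vowel of *li* is /i/ (a high vowel), it takes -uh, giving *liuh*.

teo, liuh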